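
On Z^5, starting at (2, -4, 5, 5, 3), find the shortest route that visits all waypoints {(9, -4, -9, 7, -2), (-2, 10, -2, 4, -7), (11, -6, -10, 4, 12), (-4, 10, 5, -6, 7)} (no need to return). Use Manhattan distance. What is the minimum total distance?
130
(one optimal route: (2, -4, 5, 5, 3) → (-4, 10, 5, -6, 7) → (-2, 10, -2, 4, -7) → (9, -4, -9, 7, -2) → (11, -6, -10, 4, 12))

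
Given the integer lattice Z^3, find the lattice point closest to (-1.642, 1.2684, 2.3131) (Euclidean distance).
(-2, 1, 2)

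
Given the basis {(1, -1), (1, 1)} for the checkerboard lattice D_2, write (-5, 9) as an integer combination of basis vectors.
-7b₁ + 2b₂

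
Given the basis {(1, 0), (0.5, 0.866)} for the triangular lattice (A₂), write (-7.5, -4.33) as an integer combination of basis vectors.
-5b₁ - 5b₂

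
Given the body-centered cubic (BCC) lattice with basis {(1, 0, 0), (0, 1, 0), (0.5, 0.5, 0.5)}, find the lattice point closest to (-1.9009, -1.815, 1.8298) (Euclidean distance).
(-2, -2, 2)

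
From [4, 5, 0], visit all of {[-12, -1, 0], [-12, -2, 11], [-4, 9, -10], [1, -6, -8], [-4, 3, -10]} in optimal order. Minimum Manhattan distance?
82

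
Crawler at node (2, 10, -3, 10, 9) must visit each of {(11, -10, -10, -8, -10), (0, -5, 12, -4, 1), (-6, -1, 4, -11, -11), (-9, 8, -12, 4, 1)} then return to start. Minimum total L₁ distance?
234
(one optimal route: (2, 10, -3, 10, 9) → (0, -5, 12, -4, 1) → (-6, -1, 4, -11, -11) → (11, -10, -10, -8, -10) → (-9, 8, -12, 4, 1) → (2, 10, -3, 10, 9))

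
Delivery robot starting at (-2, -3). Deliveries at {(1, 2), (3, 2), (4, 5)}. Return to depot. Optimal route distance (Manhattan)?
28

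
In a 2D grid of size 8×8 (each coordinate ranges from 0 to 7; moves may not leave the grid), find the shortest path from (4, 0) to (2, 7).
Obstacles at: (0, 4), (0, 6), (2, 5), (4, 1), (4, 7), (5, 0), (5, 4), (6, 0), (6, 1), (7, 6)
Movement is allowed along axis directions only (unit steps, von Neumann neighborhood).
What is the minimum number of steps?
9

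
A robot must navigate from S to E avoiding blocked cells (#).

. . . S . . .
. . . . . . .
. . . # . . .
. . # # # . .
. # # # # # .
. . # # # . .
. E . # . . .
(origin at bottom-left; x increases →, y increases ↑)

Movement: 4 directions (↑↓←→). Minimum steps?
10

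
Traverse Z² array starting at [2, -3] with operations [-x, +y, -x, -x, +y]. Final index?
(-1, -1)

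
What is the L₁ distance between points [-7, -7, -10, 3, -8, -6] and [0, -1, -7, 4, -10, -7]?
20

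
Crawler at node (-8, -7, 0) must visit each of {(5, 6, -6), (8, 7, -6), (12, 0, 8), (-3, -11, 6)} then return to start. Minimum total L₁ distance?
104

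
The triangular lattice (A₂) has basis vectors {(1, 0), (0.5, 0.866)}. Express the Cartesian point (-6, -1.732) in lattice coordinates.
-5b₁ - 2b₂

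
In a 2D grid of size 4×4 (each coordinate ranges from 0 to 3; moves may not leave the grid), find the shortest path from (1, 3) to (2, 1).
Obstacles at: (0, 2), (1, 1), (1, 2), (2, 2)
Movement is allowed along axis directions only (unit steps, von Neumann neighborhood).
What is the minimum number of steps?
5
(one shortest path: (1, 3) → (2, 3) → (3, 3) → (3, 2) → (3, 1) → (2, 1))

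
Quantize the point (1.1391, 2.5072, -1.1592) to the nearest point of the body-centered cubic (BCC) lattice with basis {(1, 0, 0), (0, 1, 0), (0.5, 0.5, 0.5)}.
(1.5, 2.5, -1.5)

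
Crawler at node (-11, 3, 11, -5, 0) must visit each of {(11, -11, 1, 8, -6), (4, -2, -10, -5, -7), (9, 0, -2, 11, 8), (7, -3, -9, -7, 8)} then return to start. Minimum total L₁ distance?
198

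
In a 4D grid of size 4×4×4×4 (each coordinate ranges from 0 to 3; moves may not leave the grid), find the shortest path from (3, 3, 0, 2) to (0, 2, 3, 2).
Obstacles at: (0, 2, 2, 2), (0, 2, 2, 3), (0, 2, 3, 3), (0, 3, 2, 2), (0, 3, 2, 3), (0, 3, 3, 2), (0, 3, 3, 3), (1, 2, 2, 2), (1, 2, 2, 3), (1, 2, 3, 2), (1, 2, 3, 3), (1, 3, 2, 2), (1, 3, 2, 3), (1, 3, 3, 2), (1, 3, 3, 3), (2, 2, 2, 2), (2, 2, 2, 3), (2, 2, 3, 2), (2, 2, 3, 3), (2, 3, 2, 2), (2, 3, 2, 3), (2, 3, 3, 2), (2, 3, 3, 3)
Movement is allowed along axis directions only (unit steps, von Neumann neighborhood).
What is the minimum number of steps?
9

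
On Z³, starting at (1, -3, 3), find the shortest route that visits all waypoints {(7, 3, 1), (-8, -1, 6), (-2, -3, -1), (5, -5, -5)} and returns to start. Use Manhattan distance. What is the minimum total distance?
72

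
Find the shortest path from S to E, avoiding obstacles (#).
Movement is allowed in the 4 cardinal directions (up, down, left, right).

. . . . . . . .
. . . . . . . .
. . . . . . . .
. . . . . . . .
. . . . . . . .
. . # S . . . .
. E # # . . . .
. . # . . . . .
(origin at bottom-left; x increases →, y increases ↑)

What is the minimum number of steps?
5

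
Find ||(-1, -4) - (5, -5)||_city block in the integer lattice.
7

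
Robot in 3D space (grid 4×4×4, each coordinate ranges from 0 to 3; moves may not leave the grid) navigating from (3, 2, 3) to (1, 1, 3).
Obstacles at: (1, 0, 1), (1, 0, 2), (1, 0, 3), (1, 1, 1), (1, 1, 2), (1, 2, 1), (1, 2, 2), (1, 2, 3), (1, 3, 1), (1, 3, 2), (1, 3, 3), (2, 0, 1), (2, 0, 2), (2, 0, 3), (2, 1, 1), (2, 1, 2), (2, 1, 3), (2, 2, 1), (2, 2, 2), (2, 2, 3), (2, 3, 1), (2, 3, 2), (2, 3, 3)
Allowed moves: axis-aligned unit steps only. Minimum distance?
11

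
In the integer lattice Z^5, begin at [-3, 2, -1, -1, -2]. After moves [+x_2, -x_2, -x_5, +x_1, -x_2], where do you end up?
(-2, 1, -1, -1, -3)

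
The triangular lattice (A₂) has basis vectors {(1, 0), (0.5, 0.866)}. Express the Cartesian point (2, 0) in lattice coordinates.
2b₁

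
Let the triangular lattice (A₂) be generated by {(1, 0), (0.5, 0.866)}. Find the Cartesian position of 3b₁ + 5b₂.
(5.5, 4.33)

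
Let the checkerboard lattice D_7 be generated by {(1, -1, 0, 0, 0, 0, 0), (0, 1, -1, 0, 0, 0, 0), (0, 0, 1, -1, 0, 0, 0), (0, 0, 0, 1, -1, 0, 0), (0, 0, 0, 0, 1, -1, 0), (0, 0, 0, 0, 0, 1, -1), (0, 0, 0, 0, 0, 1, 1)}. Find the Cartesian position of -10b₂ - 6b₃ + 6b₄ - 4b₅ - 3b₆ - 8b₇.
(0, -10, 4, 12, -10, -7, -5)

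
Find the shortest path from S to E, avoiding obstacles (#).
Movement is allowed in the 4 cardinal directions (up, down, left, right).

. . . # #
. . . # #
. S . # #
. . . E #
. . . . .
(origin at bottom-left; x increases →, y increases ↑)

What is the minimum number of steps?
3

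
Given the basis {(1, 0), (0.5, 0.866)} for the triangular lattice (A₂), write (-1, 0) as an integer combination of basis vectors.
-b₁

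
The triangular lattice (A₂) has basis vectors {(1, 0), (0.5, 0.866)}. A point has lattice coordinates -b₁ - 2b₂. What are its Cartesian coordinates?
(-2, -1.732)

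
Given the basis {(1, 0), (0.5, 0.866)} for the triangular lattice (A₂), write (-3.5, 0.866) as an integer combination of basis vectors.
-4b₁ + b₂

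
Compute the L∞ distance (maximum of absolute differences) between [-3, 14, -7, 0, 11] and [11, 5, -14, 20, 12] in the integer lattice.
20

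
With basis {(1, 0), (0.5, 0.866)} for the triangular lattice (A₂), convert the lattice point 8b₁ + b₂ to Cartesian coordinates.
(8.5, 0.866)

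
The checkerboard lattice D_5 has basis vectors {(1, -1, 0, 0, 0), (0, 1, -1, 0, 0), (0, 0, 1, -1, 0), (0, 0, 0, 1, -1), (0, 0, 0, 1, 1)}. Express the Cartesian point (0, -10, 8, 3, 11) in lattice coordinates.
-10b₂ - 2b₃ - 5b₄ + 6b₅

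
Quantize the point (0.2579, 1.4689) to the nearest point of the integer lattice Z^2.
(0, 1)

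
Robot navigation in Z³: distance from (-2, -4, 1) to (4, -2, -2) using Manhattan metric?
11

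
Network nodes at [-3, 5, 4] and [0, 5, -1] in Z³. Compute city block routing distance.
8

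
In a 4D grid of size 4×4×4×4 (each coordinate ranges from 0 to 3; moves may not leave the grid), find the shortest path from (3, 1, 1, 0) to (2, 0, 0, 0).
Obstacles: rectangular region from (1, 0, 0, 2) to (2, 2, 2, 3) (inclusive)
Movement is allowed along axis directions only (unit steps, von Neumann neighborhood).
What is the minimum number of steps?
3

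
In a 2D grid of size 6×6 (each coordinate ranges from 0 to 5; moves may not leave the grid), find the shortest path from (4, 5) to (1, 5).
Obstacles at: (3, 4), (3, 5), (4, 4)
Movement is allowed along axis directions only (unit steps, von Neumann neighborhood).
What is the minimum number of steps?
9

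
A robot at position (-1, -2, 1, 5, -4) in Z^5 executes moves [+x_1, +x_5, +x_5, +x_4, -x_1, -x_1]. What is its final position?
(-2, -2, 1, 6, -2)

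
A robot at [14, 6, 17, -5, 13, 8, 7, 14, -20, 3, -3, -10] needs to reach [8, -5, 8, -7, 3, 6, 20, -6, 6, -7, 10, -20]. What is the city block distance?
132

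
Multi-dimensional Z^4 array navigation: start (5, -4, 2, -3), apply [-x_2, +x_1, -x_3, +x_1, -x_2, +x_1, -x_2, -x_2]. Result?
(8, -8, 1, -3)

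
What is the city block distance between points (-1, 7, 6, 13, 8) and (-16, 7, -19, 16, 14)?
49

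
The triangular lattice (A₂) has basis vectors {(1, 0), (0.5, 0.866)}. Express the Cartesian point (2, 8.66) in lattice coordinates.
-3b₁ + 10b₂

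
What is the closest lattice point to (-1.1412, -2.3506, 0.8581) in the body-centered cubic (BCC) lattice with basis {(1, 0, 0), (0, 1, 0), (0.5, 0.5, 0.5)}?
(-1, -2, 1)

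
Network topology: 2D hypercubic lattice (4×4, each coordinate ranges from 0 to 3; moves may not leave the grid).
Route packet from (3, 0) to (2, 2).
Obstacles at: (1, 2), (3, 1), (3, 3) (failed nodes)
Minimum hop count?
3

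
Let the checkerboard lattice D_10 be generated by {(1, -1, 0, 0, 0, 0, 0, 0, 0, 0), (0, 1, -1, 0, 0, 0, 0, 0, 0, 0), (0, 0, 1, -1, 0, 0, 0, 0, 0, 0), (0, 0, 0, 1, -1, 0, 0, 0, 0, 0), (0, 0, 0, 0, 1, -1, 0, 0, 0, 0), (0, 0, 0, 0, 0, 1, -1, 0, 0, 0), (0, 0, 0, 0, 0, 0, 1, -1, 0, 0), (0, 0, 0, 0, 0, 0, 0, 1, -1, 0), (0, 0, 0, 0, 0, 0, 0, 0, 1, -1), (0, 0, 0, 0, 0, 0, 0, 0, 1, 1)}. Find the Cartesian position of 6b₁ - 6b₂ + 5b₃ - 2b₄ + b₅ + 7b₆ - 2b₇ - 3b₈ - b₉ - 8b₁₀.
(6, -12, 11, -7, 3, 6, -9, -1, -6, -7)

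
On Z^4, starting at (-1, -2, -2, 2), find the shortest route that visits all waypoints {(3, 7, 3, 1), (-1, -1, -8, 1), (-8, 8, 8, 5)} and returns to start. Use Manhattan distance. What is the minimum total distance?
82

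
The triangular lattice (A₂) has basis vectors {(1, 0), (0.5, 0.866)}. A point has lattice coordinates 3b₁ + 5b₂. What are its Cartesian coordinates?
(5.5, 4.33)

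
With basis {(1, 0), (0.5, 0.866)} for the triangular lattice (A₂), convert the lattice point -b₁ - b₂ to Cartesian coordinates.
(-1.5, -0.866)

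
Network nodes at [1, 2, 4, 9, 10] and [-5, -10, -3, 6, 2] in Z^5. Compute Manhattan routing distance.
36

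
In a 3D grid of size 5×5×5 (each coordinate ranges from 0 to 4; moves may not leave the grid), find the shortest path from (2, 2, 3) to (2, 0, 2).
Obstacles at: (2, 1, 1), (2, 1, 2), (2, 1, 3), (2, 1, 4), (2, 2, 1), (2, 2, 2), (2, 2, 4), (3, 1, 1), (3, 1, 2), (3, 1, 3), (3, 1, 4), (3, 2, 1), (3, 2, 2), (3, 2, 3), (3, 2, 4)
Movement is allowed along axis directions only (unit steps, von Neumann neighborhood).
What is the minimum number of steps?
5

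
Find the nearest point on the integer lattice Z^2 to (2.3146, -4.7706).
(2, -5)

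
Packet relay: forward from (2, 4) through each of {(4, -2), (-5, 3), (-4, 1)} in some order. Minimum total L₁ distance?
22
(one optimal route: (2, 4) → (4, -2) → (-4, 1) → (-5, 3))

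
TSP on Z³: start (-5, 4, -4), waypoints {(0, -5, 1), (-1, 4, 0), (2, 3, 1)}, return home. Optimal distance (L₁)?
42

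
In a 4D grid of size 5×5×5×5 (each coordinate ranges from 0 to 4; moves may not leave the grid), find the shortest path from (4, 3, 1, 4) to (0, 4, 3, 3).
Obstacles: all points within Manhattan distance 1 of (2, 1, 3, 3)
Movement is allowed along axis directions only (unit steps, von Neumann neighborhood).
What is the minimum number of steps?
8
(one shortest path: (4, 3, 1, 4) → (3, 3, 1, 4) → (2, 3, 1, 4) → (1, 3, 1, 4) → (0, 3, 1, 4) → (0, 4, 1, 4) → (0, 4, 2, 4) → (0, 4, 3, 4) → (0, 4, 3, 3))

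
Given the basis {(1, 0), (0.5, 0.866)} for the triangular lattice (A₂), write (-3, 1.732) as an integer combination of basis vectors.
-4b₁ + 2b₂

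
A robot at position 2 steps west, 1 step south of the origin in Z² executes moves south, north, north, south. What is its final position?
(-2, -1)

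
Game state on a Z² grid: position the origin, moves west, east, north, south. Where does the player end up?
(0, 0)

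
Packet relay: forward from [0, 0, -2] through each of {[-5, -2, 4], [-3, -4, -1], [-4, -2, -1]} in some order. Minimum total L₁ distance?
17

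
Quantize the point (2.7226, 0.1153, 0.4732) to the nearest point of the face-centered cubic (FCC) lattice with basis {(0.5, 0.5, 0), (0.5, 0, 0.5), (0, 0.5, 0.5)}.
(2.5, 0, 0.5)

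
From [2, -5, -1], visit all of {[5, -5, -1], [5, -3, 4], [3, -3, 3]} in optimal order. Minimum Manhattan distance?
13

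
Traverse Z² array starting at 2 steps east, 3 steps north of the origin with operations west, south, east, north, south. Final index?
(2, 2)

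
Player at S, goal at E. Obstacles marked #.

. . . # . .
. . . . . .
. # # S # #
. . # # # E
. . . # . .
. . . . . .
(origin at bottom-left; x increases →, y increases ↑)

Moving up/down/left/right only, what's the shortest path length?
15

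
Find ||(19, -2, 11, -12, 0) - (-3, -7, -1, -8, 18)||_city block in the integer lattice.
61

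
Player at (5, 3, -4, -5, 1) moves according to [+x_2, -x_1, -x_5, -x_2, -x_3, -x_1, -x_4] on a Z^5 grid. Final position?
(3, 3, -5, -6, 0)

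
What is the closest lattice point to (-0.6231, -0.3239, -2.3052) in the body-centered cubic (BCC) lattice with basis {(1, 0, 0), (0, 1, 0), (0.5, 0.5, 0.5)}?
(-0.5, -0.5, -2.5)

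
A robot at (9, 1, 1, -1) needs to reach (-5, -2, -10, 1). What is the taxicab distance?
30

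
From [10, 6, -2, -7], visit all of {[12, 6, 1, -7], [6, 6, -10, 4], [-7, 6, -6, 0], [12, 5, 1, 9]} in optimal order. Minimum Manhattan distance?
66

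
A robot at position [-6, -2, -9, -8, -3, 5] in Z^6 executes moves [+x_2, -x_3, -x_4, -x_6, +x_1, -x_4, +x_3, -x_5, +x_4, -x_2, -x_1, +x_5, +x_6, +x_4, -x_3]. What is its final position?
(-6, -2, -10, -8, -3, 5)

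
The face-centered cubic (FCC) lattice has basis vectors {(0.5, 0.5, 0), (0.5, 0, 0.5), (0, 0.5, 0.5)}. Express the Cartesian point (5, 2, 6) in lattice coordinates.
b₁ + 9b₂ + 3b₃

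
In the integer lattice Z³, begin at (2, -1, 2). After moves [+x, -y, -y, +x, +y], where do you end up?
(4, -2, 2)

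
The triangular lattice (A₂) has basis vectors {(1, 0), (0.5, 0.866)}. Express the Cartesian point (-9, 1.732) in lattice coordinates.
-10b₁ + 2b₂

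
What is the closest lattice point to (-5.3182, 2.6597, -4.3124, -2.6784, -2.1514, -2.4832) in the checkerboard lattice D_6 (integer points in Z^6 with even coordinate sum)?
(-5, 3, -4, -3, -2, -3)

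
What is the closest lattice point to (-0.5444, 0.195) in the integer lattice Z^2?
(-1, 0)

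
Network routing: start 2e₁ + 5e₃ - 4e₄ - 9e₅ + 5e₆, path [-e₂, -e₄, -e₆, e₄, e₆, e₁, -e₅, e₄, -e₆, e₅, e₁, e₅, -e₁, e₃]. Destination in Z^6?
(3, -1, 6, -3, -8, 4)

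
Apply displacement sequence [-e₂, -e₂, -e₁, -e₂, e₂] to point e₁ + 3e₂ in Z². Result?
(0, 1)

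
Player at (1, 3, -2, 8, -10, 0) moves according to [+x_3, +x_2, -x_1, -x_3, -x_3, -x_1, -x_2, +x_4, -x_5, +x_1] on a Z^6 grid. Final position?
(0, 3, -3, 9, -11, 0)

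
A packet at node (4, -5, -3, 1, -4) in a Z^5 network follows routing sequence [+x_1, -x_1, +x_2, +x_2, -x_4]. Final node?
(4, -3, -3, 0, -4)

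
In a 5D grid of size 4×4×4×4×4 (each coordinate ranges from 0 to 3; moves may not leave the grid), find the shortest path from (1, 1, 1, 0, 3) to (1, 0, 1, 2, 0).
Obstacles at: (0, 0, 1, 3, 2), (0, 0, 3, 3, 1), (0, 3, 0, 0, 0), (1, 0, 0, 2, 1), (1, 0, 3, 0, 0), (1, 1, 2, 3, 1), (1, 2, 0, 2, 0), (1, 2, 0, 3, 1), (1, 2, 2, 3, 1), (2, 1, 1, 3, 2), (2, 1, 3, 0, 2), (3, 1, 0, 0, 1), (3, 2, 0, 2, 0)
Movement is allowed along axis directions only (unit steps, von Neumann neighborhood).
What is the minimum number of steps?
6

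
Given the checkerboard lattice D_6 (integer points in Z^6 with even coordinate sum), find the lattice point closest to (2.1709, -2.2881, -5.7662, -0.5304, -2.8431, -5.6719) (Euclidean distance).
(2, -2, -6, -1, -3, -6)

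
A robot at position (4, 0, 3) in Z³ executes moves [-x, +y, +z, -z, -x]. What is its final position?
(2, 1, 3)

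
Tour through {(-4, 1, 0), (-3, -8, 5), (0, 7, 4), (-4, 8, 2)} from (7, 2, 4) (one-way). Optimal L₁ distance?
43
(one optimal route: (7, 2, 4) → (0, 7, 4) → (-4, 8, 2) → (-4, 1, 0) → (-3, -8, 5))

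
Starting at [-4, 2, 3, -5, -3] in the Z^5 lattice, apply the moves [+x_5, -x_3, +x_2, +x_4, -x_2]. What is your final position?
(-4, 2, 2, -4, -2)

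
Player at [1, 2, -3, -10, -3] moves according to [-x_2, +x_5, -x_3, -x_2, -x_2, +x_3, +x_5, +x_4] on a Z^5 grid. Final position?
(1, -1, -3, -9, -1)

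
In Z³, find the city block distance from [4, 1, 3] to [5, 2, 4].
3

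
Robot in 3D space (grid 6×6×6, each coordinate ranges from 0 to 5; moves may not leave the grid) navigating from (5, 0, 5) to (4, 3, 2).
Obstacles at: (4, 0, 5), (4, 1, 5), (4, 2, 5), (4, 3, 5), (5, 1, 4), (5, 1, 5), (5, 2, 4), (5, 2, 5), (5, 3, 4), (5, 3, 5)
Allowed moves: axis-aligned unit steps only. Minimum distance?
7
(one shortest path: (5, 0, 5) → (5, 0, 4) → (4, 0, 4) → (4, 1, 4) → (4, 2, 4) → (4, 3, 4) → (4, 3, 3) → (4, 3, 2))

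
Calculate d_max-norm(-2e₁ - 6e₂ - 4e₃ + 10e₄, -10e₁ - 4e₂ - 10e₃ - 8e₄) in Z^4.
18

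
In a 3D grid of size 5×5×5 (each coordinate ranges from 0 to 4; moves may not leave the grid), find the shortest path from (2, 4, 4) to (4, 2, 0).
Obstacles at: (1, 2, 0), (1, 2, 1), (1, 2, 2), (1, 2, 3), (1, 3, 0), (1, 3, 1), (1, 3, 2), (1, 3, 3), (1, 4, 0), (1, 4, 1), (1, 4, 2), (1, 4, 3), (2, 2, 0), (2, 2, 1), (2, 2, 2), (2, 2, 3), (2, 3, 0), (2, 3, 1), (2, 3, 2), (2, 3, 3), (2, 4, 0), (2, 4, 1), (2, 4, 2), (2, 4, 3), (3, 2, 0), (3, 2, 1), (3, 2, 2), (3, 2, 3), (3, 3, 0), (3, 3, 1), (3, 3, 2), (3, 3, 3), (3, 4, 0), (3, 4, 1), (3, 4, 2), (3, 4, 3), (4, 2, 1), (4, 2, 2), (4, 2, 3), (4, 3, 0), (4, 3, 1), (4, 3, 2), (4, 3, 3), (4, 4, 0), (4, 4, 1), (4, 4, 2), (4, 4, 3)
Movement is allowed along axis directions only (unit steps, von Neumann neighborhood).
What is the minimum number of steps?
10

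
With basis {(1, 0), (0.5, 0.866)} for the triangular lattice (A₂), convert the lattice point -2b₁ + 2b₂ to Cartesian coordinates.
(-1, 1.732)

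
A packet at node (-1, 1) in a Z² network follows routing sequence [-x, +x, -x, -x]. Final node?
(-3, 1)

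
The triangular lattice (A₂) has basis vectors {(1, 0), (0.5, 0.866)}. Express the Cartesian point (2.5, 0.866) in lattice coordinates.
2b₁ + b₂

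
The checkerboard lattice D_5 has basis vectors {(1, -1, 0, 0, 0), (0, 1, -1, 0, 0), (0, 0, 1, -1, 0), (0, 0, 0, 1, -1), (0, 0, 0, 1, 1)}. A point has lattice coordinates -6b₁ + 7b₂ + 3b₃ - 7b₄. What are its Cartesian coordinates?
(-6, 13, -4, -10, 7)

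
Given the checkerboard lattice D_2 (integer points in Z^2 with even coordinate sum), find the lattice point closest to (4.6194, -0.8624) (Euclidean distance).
(5, -1)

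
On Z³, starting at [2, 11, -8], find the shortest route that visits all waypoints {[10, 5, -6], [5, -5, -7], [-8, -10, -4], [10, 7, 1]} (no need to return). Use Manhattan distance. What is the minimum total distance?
67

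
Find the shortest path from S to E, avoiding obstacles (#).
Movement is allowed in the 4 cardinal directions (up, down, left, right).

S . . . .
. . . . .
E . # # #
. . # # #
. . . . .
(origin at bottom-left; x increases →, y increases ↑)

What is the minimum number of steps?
2
(one shortest path: (0, 4) → (0, 3) → (0, 2))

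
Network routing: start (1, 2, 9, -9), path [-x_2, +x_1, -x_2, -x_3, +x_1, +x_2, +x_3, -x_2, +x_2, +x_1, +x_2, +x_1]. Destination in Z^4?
(5, 2, 9, -9)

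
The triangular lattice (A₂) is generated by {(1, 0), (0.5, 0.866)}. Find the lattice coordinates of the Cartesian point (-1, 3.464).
-3b₁ + 4b₂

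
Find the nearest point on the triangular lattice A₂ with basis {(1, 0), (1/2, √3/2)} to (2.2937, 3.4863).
(2, 3.464)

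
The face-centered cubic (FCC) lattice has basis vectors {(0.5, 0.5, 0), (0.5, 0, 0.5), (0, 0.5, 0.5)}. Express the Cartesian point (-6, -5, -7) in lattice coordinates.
-4b₁ - 8b₂ - 6b₃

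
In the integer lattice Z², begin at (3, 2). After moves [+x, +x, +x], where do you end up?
(6, 2)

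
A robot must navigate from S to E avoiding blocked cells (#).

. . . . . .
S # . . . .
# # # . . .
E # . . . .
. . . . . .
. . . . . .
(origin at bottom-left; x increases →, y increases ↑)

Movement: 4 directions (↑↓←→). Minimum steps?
12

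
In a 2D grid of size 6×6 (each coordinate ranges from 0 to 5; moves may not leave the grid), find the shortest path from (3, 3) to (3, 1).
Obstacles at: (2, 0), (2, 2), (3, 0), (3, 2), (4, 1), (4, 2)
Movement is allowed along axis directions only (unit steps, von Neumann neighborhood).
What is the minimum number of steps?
6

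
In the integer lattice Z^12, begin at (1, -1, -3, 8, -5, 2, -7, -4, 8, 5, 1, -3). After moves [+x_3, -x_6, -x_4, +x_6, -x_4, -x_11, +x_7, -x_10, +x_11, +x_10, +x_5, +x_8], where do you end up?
(1, -1, -2, 6, -4, 2, -6, -3, 8, 5, 1, -3)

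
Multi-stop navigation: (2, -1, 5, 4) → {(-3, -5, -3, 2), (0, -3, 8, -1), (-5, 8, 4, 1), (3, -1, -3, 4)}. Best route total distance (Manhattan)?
62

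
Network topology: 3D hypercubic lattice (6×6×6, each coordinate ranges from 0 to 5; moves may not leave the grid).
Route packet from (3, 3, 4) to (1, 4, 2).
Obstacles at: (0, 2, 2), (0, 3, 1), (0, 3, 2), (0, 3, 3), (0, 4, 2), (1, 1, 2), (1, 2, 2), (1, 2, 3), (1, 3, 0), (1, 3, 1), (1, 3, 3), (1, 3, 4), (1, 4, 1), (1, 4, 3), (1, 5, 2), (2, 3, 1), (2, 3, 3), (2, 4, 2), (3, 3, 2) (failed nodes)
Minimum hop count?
7
(one shortest path: (3, 3, 4) → (2, 3, 4) → (2, 2, 4) → (2, 2, 3) → (2, 2, 2) → (2, 3, 2) → (1, 3, 2) → (1, 4, 2))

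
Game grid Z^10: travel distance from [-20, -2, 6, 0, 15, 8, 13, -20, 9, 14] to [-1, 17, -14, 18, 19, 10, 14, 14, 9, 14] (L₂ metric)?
51.2152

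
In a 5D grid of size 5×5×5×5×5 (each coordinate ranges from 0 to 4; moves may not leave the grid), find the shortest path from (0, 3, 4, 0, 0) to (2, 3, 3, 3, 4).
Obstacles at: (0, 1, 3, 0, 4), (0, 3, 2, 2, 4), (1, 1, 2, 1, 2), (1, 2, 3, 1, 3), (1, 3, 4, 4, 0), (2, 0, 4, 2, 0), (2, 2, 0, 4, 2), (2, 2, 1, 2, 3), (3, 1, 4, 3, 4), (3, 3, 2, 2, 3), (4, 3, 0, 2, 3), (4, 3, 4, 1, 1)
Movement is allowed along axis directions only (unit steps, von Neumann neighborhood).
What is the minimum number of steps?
10
(one shortest path: (0, 3, 4, 0, 0) → (1, 3, 4, 0, 0) → (2, 3, 4, 0, 0) → (2, 3, 3, 0, 0) → (2, 3, 3, 1, 0) → (2, 3, 3, 2, 0) → (2, 3, 3, 3, 0) → (2, 3, 3, 3, 1) → (2, 3, 3, 3, 2) → (2, 3, 3, 3, 3) → (2, 3, 3, 3, 4))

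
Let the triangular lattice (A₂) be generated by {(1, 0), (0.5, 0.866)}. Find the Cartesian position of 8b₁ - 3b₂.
(6.5, -2.598)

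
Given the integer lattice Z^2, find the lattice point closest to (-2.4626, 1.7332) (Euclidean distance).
(-2, 2)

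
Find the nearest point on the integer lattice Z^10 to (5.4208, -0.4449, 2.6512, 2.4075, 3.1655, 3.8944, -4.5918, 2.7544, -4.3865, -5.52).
(5, 0, 3, 2, 3, 4, -5, 3, -4, -6)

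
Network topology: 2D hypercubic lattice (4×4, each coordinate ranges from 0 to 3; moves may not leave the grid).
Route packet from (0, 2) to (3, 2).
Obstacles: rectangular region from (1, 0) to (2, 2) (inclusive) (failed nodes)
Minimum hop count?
5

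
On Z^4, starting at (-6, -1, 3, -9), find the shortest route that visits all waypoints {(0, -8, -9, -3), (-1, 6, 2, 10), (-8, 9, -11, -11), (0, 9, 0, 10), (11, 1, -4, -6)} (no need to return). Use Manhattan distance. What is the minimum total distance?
136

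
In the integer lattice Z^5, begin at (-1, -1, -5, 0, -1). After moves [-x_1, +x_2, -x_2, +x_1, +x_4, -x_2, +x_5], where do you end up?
(-1, -2, -5, 1, 0)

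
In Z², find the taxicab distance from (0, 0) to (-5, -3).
8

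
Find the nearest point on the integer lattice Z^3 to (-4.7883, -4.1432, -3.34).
(-5, -4, -3)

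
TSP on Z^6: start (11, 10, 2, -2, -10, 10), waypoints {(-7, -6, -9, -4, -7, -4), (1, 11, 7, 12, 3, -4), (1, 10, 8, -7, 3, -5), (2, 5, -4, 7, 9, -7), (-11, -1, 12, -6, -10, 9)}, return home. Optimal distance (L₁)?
254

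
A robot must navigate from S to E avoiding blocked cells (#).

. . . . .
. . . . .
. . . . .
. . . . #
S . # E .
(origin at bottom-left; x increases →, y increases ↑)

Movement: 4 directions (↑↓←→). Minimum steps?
5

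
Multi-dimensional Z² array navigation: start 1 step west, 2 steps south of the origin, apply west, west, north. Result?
(-3, -1)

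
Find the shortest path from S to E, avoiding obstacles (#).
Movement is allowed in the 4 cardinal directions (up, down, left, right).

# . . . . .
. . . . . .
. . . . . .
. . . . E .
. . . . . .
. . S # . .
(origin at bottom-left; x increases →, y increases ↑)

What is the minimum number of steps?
4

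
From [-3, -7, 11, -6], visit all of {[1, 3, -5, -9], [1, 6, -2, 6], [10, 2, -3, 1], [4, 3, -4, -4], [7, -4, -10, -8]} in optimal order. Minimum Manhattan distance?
96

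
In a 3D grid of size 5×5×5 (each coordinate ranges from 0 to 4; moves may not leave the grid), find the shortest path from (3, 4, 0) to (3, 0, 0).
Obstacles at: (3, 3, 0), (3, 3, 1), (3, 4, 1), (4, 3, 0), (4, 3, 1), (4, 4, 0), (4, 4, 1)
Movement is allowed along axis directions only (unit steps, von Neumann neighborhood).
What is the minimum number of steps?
6
(one shortest path: (3, 4, 0) → (2, 4, 0) → (2, 3, 0) → (2, 2, 0) → (3, 2, 0) → (3, 1, 0) → (3, 0, 0))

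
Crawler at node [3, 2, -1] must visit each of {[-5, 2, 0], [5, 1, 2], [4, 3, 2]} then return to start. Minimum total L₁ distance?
30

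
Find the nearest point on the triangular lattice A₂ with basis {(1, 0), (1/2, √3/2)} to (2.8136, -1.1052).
(2.5, -0.866)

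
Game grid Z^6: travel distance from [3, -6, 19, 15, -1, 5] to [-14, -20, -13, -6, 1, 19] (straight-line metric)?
46.3681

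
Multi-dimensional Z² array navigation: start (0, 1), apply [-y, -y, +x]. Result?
(1, -1)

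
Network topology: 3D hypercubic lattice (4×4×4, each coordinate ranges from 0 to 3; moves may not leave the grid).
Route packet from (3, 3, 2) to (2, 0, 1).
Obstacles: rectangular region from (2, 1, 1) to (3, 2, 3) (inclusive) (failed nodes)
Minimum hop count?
7
(one shortest path: (3, 3, 2) → (2, 3, 2) → (1, 3, 2) → (1, 2, 2) → (1, 1, 2) → (1, 0, 2) → (2, 0, 2) → (2, 0, 1))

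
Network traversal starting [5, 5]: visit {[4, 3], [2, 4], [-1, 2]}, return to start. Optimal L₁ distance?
18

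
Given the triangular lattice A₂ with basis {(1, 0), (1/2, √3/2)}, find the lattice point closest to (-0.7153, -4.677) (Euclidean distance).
(-0.5, -4.33)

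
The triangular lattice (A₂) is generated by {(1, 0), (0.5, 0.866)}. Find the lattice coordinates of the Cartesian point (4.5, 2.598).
3b₁ + 3b₂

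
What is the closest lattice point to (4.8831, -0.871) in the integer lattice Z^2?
(5, -1)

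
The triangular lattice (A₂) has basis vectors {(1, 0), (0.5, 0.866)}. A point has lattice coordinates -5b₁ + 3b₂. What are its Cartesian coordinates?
(-3.5, 2.598)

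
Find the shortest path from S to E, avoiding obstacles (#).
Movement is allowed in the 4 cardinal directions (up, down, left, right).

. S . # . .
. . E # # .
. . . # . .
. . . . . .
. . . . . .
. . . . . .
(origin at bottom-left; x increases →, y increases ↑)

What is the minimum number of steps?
2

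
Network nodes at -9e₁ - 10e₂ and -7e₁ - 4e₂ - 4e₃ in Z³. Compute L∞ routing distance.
6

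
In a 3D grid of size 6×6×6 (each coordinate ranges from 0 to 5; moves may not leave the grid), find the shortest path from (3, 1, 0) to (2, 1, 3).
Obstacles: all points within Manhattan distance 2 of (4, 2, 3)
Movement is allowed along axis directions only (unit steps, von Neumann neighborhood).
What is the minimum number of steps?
4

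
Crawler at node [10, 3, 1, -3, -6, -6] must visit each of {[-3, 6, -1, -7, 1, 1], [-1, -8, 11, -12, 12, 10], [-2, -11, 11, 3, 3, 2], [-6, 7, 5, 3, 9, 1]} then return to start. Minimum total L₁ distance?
210
(one optimal route: (10, 3, 1, -3, -6, -6) → (-3, 6, -1, -7, 1, 1) → (-6, 7, 5, 3, 9, 1) → (-2, -11, 11, 3, 3, 2) → (-1, -8, 11, -12, 12, 10) → (10, 3, 1, -3, -6, -6))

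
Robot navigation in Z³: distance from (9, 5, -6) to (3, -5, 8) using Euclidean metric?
18.2209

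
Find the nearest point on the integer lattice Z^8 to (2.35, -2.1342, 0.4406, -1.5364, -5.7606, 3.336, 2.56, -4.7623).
(2, -2, 0, -2, -6, 3, 3, -5)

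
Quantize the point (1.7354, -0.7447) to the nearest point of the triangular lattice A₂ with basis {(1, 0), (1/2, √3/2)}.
(1.5, -0.866)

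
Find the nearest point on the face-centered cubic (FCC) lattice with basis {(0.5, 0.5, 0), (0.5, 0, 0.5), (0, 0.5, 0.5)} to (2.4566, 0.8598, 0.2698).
(2.5, 1, 0.5)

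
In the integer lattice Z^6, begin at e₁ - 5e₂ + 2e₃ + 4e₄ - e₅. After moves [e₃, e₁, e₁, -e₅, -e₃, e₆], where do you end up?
(3, -5, 2, 4, -2, 1)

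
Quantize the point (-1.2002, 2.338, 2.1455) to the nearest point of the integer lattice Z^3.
(-1, 2, 2)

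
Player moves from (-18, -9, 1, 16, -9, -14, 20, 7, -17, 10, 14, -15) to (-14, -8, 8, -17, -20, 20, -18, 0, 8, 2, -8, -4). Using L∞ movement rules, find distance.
38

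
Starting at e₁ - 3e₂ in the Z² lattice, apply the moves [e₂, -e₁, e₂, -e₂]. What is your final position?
(0, -2)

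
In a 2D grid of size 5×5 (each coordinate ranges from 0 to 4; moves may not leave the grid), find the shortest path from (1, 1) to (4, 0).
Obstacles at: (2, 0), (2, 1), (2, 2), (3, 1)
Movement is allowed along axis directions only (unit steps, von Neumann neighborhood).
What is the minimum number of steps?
8
(one shortest path: (1, 1) → (1, 2) → (1, 3) → (2, 3) → (3, 3) → (4, 3) → (4, 2) → (4, 1) → (4, 0))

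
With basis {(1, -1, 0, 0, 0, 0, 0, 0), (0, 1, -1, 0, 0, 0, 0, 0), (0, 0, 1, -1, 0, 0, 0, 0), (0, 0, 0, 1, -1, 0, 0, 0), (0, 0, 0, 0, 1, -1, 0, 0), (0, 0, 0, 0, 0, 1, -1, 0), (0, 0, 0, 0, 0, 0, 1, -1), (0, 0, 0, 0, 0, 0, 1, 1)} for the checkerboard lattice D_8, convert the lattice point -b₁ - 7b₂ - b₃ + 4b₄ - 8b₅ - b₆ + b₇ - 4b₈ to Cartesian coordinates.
(-1, -6, 6, 5, -12, 7, -2, -5)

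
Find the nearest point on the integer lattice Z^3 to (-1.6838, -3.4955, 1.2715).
(-2, -3, 1)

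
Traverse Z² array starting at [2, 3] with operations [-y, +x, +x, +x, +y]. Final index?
(5, 3)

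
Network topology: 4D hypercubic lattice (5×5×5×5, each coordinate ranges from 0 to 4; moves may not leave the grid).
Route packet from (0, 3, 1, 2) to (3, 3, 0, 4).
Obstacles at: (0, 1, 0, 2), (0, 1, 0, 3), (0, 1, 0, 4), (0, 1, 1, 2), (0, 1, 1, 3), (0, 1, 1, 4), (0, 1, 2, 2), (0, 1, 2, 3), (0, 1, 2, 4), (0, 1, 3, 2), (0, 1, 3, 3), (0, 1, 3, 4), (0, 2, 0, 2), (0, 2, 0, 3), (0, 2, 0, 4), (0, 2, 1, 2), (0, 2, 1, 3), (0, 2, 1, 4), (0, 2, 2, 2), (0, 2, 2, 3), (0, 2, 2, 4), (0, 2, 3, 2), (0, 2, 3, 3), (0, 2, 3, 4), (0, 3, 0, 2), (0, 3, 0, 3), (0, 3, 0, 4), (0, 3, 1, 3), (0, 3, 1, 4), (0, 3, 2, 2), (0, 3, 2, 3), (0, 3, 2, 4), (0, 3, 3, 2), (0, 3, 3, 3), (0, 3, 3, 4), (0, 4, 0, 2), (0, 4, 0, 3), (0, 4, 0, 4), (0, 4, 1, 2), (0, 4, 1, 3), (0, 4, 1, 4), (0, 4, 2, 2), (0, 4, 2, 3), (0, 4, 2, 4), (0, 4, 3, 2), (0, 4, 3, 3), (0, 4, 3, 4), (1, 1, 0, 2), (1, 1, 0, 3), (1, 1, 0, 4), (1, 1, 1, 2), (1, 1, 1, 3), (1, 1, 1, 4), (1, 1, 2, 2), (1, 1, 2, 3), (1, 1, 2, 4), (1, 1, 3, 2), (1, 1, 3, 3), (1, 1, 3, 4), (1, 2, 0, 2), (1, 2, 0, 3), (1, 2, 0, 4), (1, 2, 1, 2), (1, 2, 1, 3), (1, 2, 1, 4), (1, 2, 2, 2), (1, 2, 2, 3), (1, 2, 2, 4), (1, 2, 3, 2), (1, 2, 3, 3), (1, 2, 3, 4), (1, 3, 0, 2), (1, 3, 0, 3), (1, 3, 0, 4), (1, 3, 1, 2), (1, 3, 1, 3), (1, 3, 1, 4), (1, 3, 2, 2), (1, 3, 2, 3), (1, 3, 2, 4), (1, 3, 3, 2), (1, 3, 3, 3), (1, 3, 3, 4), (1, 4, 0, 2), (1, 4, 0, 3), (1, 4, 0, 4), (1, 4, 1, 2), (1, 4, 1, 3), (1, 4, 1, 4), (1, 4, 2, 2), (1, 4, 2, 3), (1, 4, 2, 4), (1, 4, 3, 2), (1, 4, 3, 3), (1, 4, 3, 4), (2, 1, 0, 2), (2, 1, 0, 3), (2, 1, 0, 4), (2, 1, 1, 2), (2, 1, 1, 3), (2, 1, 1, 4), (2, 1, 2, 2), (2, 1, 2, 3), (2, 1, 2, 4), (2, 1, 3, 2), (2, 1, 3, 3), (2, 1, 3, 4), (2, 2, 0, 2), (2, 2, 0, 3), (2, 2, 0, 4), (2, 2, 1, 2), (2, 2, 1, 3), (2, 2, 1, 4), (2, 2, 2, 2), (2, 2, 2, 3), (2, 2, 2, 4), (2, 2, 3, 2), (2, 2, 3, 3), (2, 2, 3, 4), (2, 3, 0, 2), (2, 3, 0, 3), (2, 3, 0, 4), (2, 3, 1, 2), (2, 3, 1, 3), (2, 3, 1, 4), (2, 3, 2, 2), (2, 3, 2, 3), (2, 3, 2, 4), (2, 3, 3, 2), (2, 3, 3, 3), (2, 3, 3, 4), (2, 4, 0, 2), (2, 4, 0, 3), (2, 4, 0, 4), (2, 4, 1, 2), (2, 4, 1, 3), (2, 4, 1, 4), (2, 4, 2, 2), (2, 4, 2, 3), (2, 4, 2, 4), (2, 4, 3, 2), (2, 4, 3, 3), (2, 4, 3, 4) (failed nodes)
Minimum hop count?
8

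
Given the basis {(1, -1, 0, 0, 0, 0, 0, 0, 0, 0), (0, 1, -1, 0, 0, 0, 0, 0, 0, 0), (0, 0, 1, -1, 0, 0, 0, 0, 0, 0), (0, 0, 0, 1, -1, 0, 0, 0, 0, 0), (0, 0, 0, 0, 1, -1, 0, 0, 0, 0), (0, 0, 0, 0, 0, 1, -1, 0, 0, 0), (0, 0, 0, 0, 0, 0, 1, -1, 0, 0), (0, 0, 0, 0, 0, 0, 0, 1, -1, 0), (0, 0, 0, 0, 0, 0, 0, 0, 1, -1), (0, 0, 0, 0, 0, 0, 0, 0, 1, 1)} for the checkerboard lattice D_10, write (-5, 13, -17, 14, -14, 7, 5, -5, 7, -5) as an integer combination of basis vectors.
-5b₁ + 8b₂ - 9b₃ + 5b₄ - 9b₅ - 2b₆ + 3b₇ - 2b₈ + 5b₉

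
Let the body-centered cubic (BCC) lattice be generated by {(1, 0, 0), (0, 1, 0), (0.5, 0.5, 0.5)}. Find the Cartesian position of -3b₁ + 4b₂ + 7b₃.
(0.5, 7.5, 3.5)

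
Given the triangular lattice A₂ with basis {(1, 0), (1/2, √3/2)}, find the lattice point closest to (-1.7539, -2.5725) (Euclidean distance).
(-1.5, -2.598)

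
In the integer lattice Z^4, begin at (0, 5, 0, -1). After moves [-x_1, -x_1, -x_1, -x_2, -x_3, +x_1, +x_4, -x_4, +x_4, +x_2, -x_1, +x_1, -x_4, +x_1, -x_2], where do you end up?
(-1, 4, -1, -1)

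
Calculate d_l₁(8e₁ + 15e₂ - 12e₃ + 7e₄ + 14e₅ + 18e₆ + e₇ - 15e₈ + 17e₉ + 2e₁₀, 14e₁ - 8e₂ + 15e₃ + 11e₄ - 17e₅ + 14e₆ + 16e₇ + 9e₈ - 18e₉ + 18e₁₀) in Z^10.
185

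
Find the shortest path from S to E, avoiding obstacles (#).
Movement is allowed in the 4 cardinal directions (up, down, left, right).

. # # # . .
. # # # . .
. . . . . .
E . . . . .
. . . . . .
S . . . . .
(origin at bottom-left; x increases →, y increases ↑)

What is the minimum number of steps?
2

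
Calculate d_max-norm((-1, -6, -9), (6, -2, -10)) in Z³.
7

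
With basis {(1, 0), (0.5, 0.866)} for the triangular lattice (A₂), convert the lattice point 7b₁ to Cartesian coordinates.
(7, 0)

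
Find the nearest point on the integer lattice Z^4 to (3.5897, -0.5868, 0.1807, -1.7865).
(4, -1, 0, -2)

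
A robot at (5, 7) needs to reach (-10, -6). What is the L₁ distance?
28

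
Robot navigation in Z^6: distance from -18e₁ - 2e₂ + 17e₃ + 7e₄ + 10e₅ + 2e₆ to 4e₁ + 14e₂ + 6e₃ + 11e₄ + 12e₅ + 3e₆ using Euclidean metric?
29.6985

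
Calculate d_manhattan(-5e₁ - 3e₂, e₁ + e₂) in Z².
10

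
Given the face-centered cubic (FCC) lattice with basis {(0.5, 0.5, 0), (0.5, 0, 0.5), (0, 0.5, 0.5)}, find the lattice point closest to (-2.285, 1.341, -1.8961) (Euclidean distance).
(-2.5, 1.5, -2)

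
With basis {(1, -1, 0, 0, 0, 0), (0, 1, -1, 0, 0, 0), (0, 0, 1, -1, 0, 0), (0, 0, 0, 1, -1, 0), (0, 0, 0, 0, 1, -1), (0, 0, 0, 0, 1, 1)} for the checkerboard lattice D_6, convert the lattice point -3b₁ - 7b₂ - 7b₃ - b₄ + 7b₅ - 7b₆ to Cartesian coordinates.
(-3, -4, 0, 6, 1, -14)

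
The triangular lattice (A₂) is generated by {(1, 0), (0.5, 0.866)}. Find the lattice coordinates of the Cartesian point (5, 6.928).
b₁ + 8b₂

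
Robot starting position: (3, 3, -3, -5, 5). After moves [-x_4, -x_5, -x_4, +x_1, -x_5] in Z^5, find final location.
(4, 3, -3, -7, 3)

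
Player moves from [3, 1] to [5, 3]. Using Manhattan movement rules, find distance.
4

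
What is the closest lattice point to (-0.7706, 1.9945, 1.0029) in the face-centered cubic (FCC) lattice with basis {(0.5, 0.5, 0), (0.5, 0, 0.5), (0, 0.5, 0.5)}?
(-1, 2, 1)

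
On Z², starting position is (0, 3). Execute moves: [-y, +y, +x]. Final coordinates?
(1, 3)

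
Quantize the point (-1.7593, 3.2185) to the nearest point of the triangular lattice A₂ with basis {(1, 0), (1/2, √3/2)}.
(-2, 3.464)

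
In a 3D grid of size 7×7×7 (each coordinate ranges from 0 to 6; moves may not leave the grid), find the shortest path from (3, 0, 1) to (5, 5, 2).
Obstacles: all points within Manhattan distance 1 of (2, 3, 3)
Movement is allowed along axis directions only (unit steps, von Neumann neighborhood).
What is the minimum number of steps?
8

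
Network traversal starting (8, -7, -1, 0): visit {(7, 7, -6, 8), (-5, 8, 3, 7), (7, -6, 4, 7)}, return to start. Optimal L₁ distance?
92
(one optimal route: (8, -7, -1, 0) → (7, 7, -6, 8) → (-5, 8, 3, 7) → (7, -6, 4, 7) → (8, -7, -1, 0))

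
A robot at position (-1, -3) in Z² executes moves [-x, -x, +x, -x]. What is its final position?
(-3, -3)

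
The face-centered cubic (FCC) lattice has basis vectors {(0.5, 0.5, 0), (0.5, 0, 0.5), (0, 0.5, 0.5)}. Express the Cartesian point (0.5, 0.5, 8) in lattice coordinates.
-7b₁ + 8b₂ + 8b₃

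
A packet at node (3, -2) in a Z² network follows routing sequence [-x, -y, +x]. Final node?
(3, -3)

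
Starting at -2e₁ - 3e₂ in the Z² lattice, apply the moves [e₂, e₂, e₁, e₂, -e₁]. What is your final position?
(-2, 0)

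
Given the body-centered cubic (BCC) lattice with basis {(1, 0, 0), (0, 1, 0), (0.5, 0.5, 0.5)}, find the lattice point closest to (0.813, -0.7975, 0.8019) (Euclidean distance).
(1, -1, 1)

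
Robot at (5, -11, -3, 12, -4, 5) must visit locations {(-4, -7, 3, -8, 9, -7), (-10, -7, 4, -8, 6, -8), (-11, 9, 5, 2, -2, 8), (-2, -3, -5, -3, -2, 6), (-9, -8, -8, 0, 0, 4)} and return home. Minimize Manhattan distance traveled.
220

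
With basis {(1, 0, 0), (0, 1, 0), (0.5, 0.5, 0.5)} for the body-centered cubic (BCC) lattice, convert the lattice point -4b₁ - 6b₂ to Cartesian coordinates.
(-4, -6, 0)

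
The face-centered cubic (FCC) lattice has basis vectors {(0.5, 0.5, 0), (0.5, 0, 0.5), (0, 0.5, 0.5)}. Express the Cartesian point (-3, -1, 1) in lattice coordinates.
-5b₁ - b₂ + 3b₃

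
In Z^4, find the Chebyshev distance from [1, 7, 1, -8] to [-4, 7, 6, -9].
5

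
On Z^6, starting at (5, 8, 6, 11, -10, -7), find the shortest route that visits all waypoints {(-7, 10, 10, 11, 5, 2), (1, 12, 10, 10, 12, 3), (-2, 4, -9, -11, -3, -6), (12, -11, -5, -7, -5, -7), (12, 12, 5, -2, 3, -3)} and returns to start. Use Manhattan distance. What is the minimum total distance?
250
(one optimal route: (5, 8, 6, 11, -10, -7) → (-7, 10, 10, 11, 5, 2) → (1, 12, 10, 10, 12, 3) → (12, 12, 5, -2, 3, -3) → (12, -11, -5, -7, -5, -7) → (-2, 4, -9, -11, -3, -6) → (5, 8, 6, 11, -10, -7))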